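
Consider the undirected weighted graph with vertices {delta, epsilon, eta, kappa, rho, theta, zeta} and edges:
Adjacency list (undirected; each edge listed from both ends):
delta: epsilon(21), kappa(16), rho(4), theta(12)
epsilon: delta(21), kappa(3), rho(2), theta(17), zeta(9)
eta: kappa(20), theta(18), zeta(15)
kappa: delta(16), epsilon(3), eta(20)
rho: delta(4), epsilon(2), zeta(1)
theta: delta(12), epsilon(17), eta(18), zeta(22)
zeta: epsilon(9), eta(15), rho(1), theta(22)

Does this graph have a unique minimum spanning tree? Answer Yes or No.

Sort edges by weight, then run Kruskal:
rho—zeta (1): add. Components now {epsilon} {rho,zeta} {kappa} {theta} {delta} {eta}
epsilon—rho (2): add. Components now {epsilon,rho,zeta} {kappa} {theta} {delta} {eta}
epsilon—kappa (3): add. Components now {epsilon,kappa,rho,zeta} {theta} {delta} {eta}
delta—rho (4): add. Components now {delta,epsilon,kappa,rho,zeta} {theta} {eta}
epsilon—zeta (9): skip — epsilon and zeta already connected.
delta—theta (12): add. Components now {delta,epsilon,kappa,rho,theta,zeta} {eta}
eta—zeta (15): add. Components now {delta,epsilon,eta,kappa,rho,theta,zeta}
Every non-tree edge has weight strictly greater than the heaviest edge on the tree path between its endpoints, so the MST is unique.

Yes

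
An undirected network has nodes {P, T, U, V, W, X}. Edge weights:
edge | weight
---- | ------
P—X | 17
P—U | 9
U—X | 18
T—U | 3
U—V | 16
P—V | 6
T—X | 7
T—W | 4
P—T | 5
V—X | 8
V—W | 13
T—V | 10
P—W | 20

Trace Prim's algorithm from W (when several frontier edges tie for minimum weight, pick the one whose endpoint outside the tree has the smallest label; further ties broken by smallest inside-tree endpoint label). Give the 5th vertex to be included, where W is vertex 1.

V

Grow the tree from W using Prim:
Step 1: cheapest edge leaving the tree is T—W (4); add T.
Step 2: cheapest edge leaving the tree is T—U (3); add U.
Step 3: cheapest edge leaving the tree is P—T (5); add P.
Step 4: cheapest edge leaving the tree is P—V (6); add V.
Step 5: cheapest edge leaving the tree is T—X (7); add X.
Vertex order: W, T, U, P, V, X. The 5th vertex is V.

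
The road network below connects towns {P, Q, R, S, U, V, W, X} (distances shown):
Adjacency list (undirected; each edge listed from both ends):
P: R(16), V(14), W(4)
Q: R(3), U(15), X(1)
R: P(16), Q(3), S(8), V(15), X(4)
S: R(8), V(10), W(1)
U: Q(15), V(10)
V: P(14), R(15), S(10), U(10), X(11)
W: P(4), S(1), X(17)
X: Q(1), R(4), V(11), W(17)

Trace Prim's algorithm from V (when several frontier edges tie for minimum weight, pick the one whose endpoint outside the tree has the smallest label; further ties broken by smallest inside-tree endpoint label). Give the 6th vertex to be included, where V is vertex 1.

Prim's algorithm from V:
Step 1: cheapest edge leaving the tree is S—V (10); add S.
Step 2: cheapest edge leaving the tree is S—W (1); add W.
Step 3: cheapest edge leaving the tree is P—W (4); add P.
Step 4: cheapest edge leaving the tree is R—S (8); add R.
Step 5: cheapest edge leaving the tree is Q—R (3); add Q.
Step 6: cheapest edge leaving the tree is Q—X (1); add X.
Step 7: cheapest edge leaving the tree is U—V (10); add U.
Vertex order: V, S, W, P, R, Q, X, U. The 6th vertex is Q.

Q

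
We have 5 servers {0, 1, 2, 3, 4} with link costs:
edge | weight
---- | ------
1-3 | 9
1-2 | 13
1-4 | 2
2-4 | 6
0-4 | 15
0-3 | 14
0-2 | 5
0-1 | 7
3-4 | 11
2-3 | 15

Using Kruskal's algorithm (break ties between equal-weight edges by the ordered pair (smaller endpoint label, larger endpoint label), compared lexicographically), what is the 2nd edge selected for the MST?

0-2

Sort edges by weight, then run Kruskal:
1-4 (2): add — endpoints in different components.
0-2 (5): add — endpoints in different components.
2-4 (6): add — endpoints in different components.
0-1 (7): skip — 0 and 1 already connected.
1-3 (9): add — endpoints in different components.
The 2nd edge added is 0-2.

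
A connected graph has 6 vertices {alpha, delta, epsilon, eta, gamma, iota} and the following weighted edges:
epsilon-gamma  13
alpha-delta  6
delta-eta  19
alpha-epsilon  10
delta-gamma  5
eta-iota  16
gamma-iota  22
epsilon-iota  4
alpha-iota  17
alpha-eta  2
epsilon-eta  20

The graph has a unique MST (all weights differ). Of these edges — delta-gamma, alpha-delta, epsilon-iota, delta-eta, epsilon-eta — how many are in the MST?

Kruskal's algorithm — process edges by increasing weight (ties by edge label):
alpha-eta (2): add. Components now {epsilon} {delta} {alpha,eta} {gamma} {iota}
epsilon-iota (4): add. Components now {epsilon,iota} {delta} {alpha,eta} {gamma}
delta-gamma (5): add. Components now {epsilon,iota} {delta,gamma} {alpha,eta}
alpha-delta (6): add. Components now {epsilon,iota} {alpha,delta,eta,gamma}
alpha-epsilon (10): add. Components now {alpha,delta,epsilon,eta,gamma,iota}
MST edge set: {alpha-eta, epsilon-iota, delta-gamma, alpha-delta, alpha-epsilon}.
Of the listed edges, {delta-gamma, alpha-delta, epsilon-iota} are in the MST → 3.

3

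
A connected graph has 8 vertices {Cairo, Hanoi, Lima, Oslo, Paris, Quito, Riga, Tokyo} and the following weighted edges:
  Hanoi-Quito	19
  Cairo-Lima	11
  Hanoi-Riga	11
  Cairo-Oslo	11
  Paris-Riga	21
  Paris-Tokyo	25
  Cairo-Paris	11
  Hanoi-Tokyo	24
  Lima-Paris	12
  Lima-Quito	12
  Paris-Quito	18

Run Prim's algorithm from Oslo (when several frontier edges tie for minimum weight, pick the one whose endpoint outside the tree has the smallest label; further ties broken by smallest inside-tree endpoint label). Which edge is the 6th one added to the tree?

Hanoi-Riga

Prim's algorithm from Oslo:
Step 1: cheapest edge leaving the tree is Cairo-Oslo (11); add Cairo.
Step 2: cheapest edge leaving the tree is Cairo-Lima (11); add Lima.
Step 3: cheapest edge leaving the tree is Cairo-Paris (11); add Paris.
Step 4: cheapest edge leaving the tree is Lima-Quito (12); add Quito.
Step 5: cheapest edge leaving the tree is Hanoi-Quito (19); add Hanoi.
Step 6: cheapest edge leaving the tree is Hanoi-Riga (11); add Riga.
Step 7: cheapest edge leaving the tree is Hanoi-Tokyo (24); add Tokyo.
The 6th edge added is Hanoi-Riga.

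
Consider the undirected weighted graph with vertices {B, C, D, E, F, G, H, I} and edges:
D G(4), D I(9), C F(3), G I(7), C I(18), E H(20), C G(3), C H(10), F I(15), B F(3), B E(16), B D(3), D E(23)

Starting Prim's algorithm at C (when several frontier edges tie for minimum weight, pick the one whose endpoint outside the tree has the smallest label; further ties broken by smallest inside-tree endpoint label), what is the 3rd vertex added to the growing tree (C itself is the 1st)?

B

Grow the tree from C using Prim:
Step 1: cheapest edge leaving the tree is C F (3); add F.
Step 2: cheapest edge leaving the tree is B F (3); add B.
Step 3: cheapest edge leaving the tree is B D (3); add D.
Step 4: cheapest edge leaving the tree is C G (3); add G.
Step 5: cheapest edge leaving the tree is G I (7); add I.
Step 6: cheapest edge leaving the tree is C H (10); add H.
Step 7: cheapest edge leaving the tree is B E (16); add E.
Vertex order: C, F, B, D, G, I, H, E. The 3rd vertex is B.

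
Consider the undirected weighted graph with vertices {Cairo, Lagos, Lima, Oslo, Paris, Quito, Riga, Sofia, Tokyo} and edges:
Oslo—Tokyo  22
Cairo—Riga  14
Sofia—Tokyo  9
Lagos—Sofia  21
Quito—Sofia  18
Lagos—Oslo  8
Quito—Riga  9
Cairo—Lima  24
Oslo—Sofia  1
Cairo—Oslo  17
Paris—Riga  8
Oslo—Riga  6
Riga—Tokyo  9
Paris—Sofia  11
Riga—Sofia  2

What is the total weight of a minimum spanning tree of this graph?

75

Kruskal: consider edges lightest-first.
Oslo—Sofia (1): add — endpoints in different components.
Riga—Sofia (2): add — endpoints in different components.
Oslo—Riga (6): skip — Oslo and Riga already connected.
Lagos—Oslo (8): add — endpoints in different components.
Paris—Riga (8): add — endpoints in different components.
Quito—Riga (9): add — endpoints in different components.
Riga—Tokyo (9): add — endpoints in different components.
Sofia—Tokyo (9): skip — Tokyo and Sofia already connected.
Paris—Sofia (11): skip — Paris and Sofia already connected.
Cairo—Riga (14): add — endpoints in different components.
Cairo—Oslo (17): skip — Cairo and Oslo already connected.
Quito—Sofia (18): skip — Quito and Sofia already connected.
Lagos—Sofia (21): skip — Lagos and Sofia already connected.
Oslo—Tokyo (22): skip — Tokyo and Oslo already connected.
Cairo—Lima (24): add — endpoints in different components.
MST edges: Oslo—Sofia, Riga—Sofia, Lagos—Oslo, Paris—Riga, Quito—Riga, Riga—Tokyo, Cairo—Riga, Cairo—Lima; total weight 1+2+8+8+9+9+14+24 = 75.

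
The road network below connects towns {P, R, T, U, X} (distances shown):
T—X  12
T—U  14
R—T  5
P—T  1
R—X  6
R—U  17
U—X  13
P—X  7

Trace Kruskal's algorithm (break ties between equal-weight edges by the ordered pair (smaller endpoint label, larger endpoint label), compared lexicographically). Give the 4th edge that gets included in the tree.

U-X

Kruskal's algorithm — process edges by increasing weight (ties by edge label):
P—T (1): add. Components now {X} {P,T} {R} {U}
R—T (5): add. Components now {X} {P,R,T} {U}
R—X (6): add. Components now {P,R,T,X} {U}
P—X (7): skip — X and P already connected.
T—X (12): skip — X and T already connected.
U—X (13): add. Components now {P,R,T,U,X}
The 4th edge added is U—X.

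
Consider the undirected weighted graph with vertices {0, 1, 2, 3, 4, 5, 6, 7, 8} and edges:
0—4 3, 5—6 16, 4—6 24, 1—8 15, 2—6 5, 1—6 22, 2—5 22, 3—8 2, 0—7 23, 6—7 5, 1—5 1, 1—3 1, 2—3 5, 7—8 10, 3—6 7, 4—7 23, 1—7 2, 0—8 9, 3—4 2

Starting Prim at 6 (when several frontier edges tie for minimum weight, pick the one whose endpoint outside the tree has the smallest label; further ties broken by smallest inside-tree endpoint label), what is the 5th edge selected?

Grow the tree from 6 using Prim:
Step 1: cheapest edge leaving the tree is 2—6 (5); add 2.
Step 2: cheapest edge leaving the tree is 2—3 (5); add 3.
Step 3: cheapest edge leaving the tree is 1—3 (1); add 1.
Step 4: cheapest edge leaving the tree is 1—5 (1); add 5.
Step 5: cheapest edge leaving the tree is 3—4 (2); add 4.
Step 6: cheapest edge leaving the tree is 1—7 (2); add 7.
Step 7: cheapest edge leaving the tree is 3—8 (2); add 8.
Step 8: cheapest edge leaving the tree is 0—4 (3); add 0.
The 5th edge added is 3—4.

3-4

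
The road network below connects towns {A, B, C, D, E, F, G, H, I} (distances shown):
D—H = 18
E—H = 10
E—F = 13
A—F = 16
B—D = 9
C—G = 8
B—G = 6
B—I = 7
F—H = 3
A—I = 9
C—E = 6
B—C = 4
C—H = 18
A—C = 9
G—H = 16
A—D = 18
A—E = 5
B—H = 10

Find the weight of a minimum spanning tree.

50

Sort edges by weight, then run Kruskal:
F—H (3): add — endpoints in different components.
B—C (4): add — endpoints in different components.
A—E (5): add — endpoints in different components.
B—G (6): add — endpoints in different components.
C—E (6): add — endpoints in different components.
B—I (7): add — endpoints in different components.
C—G (8): skip — C and G already connected.
A—C (9): skip — A and C already connected.
A—I (9): skip — A and I already connected.
B—D (9): add — endpoints in different components.
B—H (10): add — endpoints in different components.
MST edges: F—H, B—C, A—E, B—G, C—E, B—I, B—D, B—H; total weight 3+4+5+6+6+7+9+10 = 50.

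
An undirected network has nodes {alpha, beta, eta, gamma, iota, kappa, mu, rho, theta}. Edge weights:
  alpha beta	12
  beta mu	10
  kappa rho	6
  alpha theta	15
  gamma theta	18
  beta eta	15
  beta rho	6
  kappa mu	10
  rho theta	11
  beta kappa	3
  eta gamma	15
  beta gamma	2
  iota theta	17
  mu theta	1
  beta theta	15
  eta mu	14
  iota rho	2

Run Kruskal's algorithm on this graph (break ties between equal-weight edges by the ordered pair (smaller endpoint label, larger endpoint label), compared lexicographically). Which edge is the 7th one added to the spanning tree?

Sort edges by weight, then run Kruskal:
mu theta (1): add — endpoints in different components.
beta gamma (2): add — endpoints in different components.
iota rho (2): add — endpoints in different components.
beta kappa (3): add — endpoints in different components.
beta rho (6): add — endpoints in different components.
kappa rho (6): skip — rho and kappa already connected.
beta mu (10): add — endpoints in different components.
kappa mu (10): skip — mu and kappa already connected.
rho theta (11): skip — rho and theta already connected.
alpha beta (12): add — endpoints in different components.
eta mu (14): add — endpoints in different components.
The 7th edge added is alpha beta.

alpha-beta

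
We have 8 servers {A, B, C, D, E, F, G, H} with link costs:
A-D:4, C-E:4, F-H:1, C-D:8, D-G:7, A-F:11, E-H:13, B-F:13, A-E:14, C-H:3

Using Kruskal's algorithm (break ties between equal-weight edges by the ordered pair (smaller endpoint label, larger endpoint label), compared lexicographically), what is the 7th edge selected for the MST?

Kruskal: consider edges lightest-first.
F-H (1): add — endpoints in different components.
C-H (3): add — endpoints in different components.
A-D (4): add — endpoints in different components.
C-E (4): add — endpoints in different components.
D-G (7): add — endpoints in different components.
C-D (8): add — endpoints in different components.
A-F (11): skip — A and F already connected.
B-F (13): add — endpoints in different components.
The 7th edge added is B-F.

B-F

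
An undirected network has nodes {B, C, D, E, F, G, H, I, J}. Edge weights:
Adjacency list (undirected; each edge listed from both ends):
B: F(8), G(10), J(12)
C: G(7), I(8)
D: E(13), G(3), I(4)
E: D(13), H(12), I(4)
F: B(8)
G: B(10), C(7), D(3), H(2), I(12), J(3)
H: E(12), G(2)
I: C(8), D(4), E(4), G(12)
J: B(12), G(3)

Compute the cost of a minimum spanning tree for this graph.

Prim's algorithm from H:
Step 1: cheapest edge leaving the tree is G H (2); add G.
Step 2: cheapest edge leaving the tree is D G (3); add D.
Step 3: cheapest edge leaving the tree is G J (3); add J.
Step 4: cheapest edge leaving the tree is D I (4); add I.
Step 5: cheapest edge leaving the tree is E I (4); add E.
Step 6: cheapest edge leaving the tree is C G (7); add C.
Step 7: cheapest edge leaving the tree is B G (10); add B.
Step 8: cheapest edge leaving the tree is B F (8); add F.
MST edges: G H, D G, G J, D I, E I, C G, B G, B F; total weight 2+3+3+4+4+7+10+8 = 41.

41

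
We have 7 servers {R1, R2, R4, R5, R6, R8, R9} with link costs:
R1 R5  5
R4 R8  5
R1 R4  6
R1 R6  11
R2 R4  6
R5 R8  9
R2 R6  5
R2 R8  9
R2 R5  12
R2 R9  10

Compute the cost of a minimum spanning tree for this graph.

Kruskal: consider edges lightest-first.
R1 R5 (5): add. Components now {R2} {R4} {R1,R5} {R9} {R6} {R8}
R2 R6 (5): add. Components now {R2,R6} {R4} {R1,R5} {R9} {R8}
R4 R8 (5): add. Components now {R2,R6} {R4,R8} {R1,R5} {R9}
R1 R4 (6): add. Components now {R2,R6} {R1,R4,R5,R8} {R9}
R2 R4 (6): add. Components now {R1,R2,R4,R5,R6,R8} {R9}
R2 R8 (9): skip — R2 and R8 already connected.
R5 R8 (9): skip — R5 and R8 already connected.
R2 R9 (10): add. Components now {R1,R2,R4,R5,R6,R8,R9}
MST edges: R1 R5, R2 R6, R4 R8, R1 R4, R2 R4, R2 R9; total weight 5+5+5+6+6+10 = 37.

37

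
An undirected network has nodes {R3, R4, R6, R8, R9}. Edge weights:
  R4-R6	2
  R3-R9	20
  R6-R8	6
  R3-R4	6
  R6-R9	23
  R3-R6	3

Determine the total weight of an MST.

Sort edges by weight, then run Kruskal:
R4-R6 (2): add. Components now {R9} {R8} {R4,R6} {R3}
R3-R6 (3): add. Components now {R9} {R8} {R3,R4,R6}
R3-R4 (6): skip — R4 and R3 already connected.
R6-R8 (6): add. Components now {R9} {R3,R4,R6,R8}
R3-R9 (20): add. Components now {R3,R4,R6,R8,R9}
MST edges: R4-R6, R3-R6, R6-R8, R3-R9; total weight 2+3+6+20 = 31.

31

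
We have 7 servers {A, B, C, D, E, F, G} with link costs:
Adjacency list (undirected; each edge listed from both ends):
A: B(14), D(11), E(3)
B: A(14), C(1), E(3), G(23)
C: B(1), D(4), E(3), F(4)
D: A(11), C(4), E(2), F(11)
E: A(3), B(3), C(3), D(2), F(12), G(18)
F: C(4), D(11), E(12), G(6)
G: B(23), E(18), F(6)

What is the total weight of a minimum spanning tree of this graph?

19

Prim's algorithm from D:
Step 1: frontier [D–E 2, C–D 4, A–D 11, D–F 11] → take D–E (2); add E.
Step 2: frontier [C–D 4, A–D 11, D–F 11, A–E 3, B–E 3, C–E 3, E–F 12, E–G 18] → take A–E (3); add A.
Step 3: frontier [A–B 14, C–D 4, D–F 11, B–E 3, C–E 3, E–F 12, E–G 18] → take B–E (3); add B.
Step 4: frontier [B–C 1, B–G 23, C–D 4, D–F 11, C–E 3, E–F 12, E–G 18] → take B–C (1); add C.
Step 5: frontier [B–G 23, C–F 4, D–F 11, E–F 12, E–G 18] → take C–F (4); add F.
Step 6: frontier [B–G 23, E–G 18, F–G 6] → take F–G (6); add G.
MST edges: D–E, A–E, B–E, B–C, C–F, F–G; total weight 2+3+3+1+4+6 = 19.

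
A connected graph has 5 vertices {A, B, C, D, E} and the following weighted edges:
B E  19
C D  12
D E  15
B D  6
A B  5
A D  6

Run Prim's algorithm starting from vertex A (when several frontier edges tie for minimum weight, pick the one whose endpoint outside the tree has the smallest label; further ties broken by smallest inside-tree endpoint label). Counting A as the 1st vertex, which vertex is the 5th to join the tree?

Prim, starting at A.
Step 1: frontier [A B 5, A D 6] → take A B (5); add B.
Step 2: frontier [A D 6, B D 6, B E 19] → take A D (6); add D.
Step 3: frontier [B E 19, C D 12, D E 15] → take C D (12); add C.
Step 4: frontier [B E 19, D E 15] → take D E (15); add E.
Vertex order: A, B, D, C, E. The 5th vertex is E.

E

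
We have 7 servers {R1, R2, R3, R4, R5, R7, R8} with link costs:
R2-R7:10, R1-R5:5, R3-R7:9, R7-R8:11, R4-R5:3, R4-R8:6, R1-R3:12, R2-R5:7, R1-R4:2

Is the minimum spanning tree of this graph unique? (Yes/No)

Kruskal: consider edges lightest-first.
R1-R4 (2): add. Components now {R2} {R8} {R7} {R1,R4} {R5} {R3}
R4-R5 (3): add. Components now {R2} {R8} {R7} {R1,R4,R5} {R3}
R1-R5 (5): skip — R1 and R5 already connected.
R4-R8 (6): add. Components now {R2} {R1,R4,R5,R8} {R7} {R3}
R2-R5 (7): add. Components now {R1,R2,R4,R5,R8} {R7} {R3}
R3-R7 (9): add. Components now {R1,R2,R4,R5,R8} {R3,R7}
R2-R7 (10): add. Components now {R1,R2,R3,R4,R5,R7,R8}
Every non-tree edge has weight strictly greater than the heaviest edge on the tree path between its endpoints, so the MST is unique.

Yes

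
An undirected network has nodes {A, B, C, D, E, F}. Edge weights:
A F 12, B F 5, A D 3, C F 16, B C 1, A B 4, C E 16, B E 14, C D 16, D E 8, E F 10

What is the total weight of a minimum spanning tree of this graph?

Kruskal's algorithm — process edges by increasing weight (ties by edge label):
B C (1): add. Components now {A} {B,C} {D} {E} {F}
A D (3): add. Components now {A,D} {B,C} {E} {F}
A B (4): add. Components now {A,B,C,D} {E} {F}
B F (5): add. Components now {A,B,C,D,F} {E}
D E (8): add. Components now {A,B,C,D,E,F}
MST edges: B C, A D, A B, B F, D E; total weight 1+3+4+5+8 = 21.

21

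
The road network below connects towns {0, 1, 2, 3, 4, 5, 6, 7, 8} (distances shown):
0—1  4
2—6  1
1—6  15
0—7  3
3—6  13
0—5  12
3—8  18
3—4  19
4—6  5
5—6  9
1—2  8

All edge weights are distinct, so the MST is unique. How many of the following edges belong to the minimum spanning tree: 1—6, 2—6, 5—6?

2

Kruskal: consider edges lightest-first.
2—6 (1): add — endpoints in different components.
0—7 (3): add — endpoints in different components.
0—1 (4): add — endpoints in different components.
4—6 (5): add — endpoints in different components.
1—2 (8): add — endpoints in different components.
5—6 (9): add — endpoints in different components.
0—5 (12): skip — 0 and 5 already connected.
3—6 (13): add — endpoints in different components.
1—6 (15): skip — 1 and 6 already connected.
3—8 (18): add — endpoints in different components.
MST edge set: {2—6, 0—7, 0—1, 4—6, 1—2, 5—6, 3—6, 3—8}.
Of the listed edges, {2—6, 5—6} are in the MST → 2.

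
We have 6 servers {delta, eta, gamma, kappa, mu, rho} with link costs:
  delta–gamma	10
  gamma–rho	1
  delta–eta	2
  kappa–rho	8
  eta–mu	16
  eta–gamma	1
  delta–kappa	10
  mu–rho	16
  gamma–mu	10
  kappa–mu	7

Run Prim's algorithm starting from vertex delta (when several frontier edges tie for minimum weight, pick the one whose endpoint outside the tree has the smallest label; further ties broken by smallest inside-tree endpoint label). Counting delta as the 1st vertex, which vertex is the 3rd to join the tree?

Prim, starting at delta.
Step 1: cheapest edge leaving the tree is delta–eta (2); add eta.
Step 2: cheapest edge leaving the tree is eta–gamma (1); add gamma.
Step 3: cheapest edge leaving the tree is gamma–rho (1); add rho.
Step 4: cheapest edge leaving the tree is kappa–rho (8); add kappa.
Step 5: cheapest edge leaving the tree is kappa–mu (7); add mu.
Vertex order: delta, eta, gamma, rho, kappa, mu. The 3rd vertex is gamma.

gamma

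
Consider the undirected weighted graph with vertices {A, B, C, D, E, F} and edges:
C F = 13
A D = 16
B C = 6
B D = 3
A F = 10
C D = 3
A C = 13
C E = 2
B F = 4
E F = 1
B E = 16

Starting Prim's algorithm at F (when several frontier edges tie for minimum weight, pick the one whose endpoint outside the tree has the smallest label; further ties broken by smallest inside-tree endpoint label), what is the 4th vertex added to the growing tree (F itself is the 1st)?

Grow the tree from F using Prim:
Step 1: cheapest edge leaving the tree is E F (1); add E.
Step 2: cheapest edge leaving the tree is C E (2); add C.
Step 3: cheapest edge leaving the tree is C D (3); add D.
Step 4: cheapest edge leaving the tree is B D (3); add B.
Step 5: cheapest edge leaving the tree is A F (10); add A.
Vertex order: F, E, C, D, B, A. The 4th vertex is D.

D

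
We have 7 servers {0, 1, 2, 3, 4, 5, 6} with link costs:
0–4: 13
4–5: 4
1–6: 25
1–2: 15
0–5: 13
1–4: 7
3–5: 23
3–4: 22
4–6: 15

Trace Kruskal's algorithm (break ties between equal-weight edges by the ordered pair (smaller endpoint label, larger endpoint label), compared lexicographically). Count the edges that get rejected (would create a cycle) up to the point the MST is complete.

1

Kruskal: consider edges lightest-first.
4–5 (4): add. Components now {0} {1} {2} {3} {4,5} {6}
1–4 (7): add. Components now {0} {1,4,5} {2} {3} {6}
0–4 (13): add. Components now {0,1,4,5} {2} {3} {6}
0–5 (13): skip — 0 and 5 already connected.
1–2 (15): add. Components now {0,1,2,4,5} {3} {6}
4–6 (15): add. Components now {0,1,2,4,5,6} {3}
3–4 (22): add. Components now {0,1,2,3,4,5,6}
Edges rejected before the tree was complete: 1.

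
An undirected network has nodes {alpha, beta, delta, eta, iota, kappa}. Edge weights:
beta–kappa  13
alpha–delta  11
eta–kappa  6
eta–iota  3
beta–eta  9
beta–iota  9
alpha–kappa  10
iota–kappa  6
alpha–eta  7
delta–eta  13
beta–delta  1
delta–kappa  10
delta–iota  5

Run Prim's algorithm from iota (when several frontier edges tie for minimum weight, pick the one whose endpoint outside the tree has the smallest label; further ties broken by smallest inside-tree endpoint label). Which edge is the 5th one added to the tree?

Prim's algorithm from iota:
Step 1: frontier [eta–iota 3, delta–iota 5, iota–kappa 6, beta–iota 9] → take eta–iota (3); add eta.
Step 2: frontier [eta–kappa 6, alpha–eta 7, beta–eta 9, delta–eta 13, delta–iota 5, iota–kappa 6, beta–iota 9] → take delta–iota (5); add delta.
Step 3: frontier [beta–delta 1, delta–kappa 10, alpha–delta 11, eta–kappa 6, alpha–eta 7, beta–eta 9, iota–kappa 6, beta–iota 9] → take beta–delta (1); add beta.
Step 4: frontier [beta–kappa 13, delta–kappa 10, alpha–delta 11, eta–kappa 6, alpha–eta 7, iota–kappa 6] → take eta–kappa (6); add kappa.
Step 5: frontier [alpha–delta 11, alpha–eta 7, alpha–kappa 10] → take alpha–eta (7); add alpha.
The 5th edge added is alpha–eta.

alpha-eta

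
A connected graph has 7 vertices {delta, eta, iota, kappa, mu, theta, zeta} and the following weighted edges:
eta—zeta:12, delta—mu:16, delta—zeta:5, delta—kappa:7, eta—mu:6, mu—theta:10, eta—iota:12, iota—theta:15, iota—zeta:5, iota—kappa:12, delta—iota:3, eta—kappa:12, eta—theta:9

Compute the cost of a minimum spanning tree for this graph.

42

Prim's algorithm from iota:
Step 1: cheapest edge leaving the tree is delta—iota (3); add delta.
Step 2: cheapest edge leaving the tree is delta—zeta (5); add zeta.
Step 3: cheapest edge leaving the tree is delta—kappa (7); add kappa.
Step 4: cheapest edge leaving the tree is eta—iota (12); add eta.
Step 5: cheapest edge leaving the tree is eta—mu (6); add mu.
Step 6: cheapest edge leaving the tree is eta—theta (9); add theta.
MST edges: delta—iota, delta—zeta, delta—kappa, eta—iota, eta—mu, eta—theta; total weight 3+5+7+12+6+9 = 42.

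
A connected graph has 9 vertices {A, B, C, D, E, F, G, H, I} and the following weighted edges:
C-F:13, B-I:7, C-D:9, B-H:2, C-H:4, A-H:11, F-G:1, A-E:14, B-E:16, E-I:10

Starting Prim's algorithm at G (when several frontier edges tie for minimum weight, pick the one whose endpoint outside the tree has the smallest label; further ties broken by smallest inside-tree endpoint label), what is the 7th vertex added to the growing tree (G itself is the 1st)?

D

Prim's algorithm from G:
Step 1: cheapest edge leaving the tree is F-G (1); add F.
Step 2: cheapest edge leaving the tree is C-F (13); add C.
Step 3: cheapest edge leaving the tree is C-H (4); add H.
Step 4: cheapest edge leaving the tree is B-H (2); add B.
Step 5: cheapest edge leaving the tree is B-I (7); add I.
Step 6: cheapest edge leaving the tree is C-D (9); add D.
Step 7: cheapest edge leaving the tree is E-I (10); add E.
Step 8: cheapest edge leaving the tree is A-H (11); add A.
Vertex order: G, F, C, H, B, I, D, E, A. The 7th vertex is D.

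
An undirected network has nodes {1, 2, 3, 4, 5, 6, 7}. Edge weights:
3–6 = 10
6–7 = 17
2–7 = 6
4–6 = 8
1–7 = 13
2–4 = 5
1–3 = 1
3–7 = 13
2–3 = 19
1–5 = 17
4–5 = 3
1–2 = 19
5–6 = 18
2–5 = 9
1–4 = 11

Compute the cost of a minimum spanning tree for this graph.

33

Sort edges by weight, then run Kruskal:
1–3 (1): add. Components now {1,3} {2} {4} {5} {6} {7}
4–5 (3): add. Components now {1,3} {2} {4,5} {6} {7}
2–4 (5): add. Components now {1,3} {2,4,5} {6} {7}
2–7 (6): add. Components now {1,3} {2,4,5,7} {6}
4–6 (8): add. Components now {1,3} {2,4,5,6,7}
2–5 (9): skip — 2 and 5 already connected.
3–6 (10): add. Components now {1,2,3,4,5,6,7}
MST edges: 1–3, 4–5, 2–4, 2–7, 4–6, 3–6; total weight 1+3+5+6+8+10 = 33.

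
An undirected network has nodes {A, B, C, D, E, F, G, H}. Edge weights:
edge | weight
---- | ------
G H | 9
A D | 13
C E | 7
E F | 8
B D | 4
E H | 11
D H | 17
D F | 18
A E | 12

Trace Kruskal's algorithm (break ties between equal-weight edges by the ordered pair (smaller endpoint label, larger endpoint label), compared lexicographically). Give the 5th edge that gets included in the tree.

E-H

Kruskal: consider edges lightest-first.
B D (4): add — endpoints in different components.
C E (7): add — endpoints in different components.
E F (8): add — endpoints in different components.
G H (9): add — endpoints in different components.
E H (11): add — endpoints in different components.
A E (12): add — endpoints in different components.
A D (13): add — endpoints in different components.
The 5th edge added is E H.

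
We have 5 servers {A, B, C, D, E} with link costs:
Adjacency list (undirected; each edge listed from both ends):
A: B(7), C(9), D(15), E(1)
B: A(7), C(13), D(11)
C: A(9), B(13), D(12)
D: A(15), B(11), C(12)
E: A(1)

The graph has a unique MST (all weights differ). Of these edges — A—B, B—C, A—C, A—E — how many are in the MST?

3

Sort edges by weight, then run Kruskal:
A—E (1): add — endpoints in different components.
A—B (7): add — endpoints in different components.
A—C (9): add — endpoints in different components.
B—D (11): add — endpoints in different components.
MST edge set: {A—E, A—B, A—C, B—D}.
Of the listed edges, {A—B, A—C, A—E} are in the MST → 3.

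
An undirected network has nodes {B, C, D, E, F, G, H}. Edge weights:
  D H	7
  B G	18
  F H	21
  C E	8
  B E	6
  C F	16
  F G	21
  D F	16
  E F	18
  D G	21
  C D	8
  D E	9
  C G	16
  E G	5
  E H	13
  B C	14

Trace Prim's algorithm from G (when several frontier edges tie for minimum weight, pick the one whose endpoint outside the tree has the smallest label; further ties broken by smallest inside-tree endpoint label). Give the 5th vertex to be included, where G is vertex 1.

Grow the tree from G using Prim:
Step 1: cheapest edge leaving the tree is E G (5); add E.
Step 2: cheapest edge leaving the tree is B E (6); add B.
Step 3: cheapest edge leaving the tree is C E (8); add C.
Step 4: cheapest edge leaving the tree is C D (8); add D.
Step 5: cheapest edge leaving the tree is D H (7); add H.
Step 6: cheapest edge leaving the tree is C F (16); add F.
Vertex order: G, E, B, C, D, H, F. The 5th vertex is D.

D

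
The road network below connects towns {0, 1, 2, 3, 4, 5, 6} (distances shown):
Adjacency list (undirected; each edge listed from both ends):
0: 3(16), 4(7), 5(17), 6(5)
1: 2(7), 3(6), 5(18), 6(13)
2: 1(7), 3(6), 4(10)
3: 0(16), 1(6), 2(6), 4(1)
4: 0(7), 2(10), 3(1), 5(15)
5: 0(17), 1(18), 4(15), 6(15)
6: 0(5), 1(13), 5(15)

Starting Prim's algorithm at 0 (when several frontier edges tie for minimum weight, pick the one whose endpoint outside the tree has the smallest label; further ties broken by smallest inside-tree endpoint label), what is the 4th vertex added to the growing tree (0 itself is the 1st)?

3

Prim, starting at 0.
Step 1: frontier [0 6 5, 0 4 7, 0 3 16, 0 5 17] → take 0 6 (5); add 6.
Step 2: frontier [0 4 7, 0 3 16, 0 5 17, 1 6 13, 5 6 15] → take 0 4 (7); add 4.
Step 3: frontier [0 3 16, 0 5 17, 3 4 1, 2 4 10, 4 5 15, 1 6 13, 5 6 15] → take 3 4 (1); add 3.
Step 4: frontier [0 5 17, 1 3 6, 2 3 6, 2 4 10, 4 5 15, 1 6 13, 5 6 15] → take 1 3 (6); add 1.
Step 5: frontier [0 5 17, 1 2 7, 1 5 18, 2 3 6, 2 4 10, 4 5 15, 5 6 15] → take 2 3 (6); add 2.
Step 6: frontier [0 5 17, 1 5 18, 4 5 15, 5 6 15] → take 4 5 (15); add 5.
Vertex order: 0, 6, 4, 3, 1, 2, 5. The 4th vertex is 3.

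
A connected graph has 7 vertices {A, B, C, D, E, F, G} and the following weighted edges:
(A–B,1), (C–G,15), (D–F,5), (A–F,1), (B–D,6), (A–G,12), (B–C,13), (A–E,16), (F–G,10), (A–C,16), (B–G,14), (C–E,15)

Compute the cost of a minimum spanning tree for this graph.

45

Prim, starting at F.
Step 1: cheapest edge leaving the tree is A–F (1); add A.
Step 2: cheapest edge leaving the tree is A–B (1); add B.
Step 3: cheapest edge leaving the tree is D–F (5); add D.
Step 4: cheapest edge leaving the tree is F–G (10); add G.
Step 5: cheapest edge leaving the tree is B–C (13); add C.
Step 6: cheapest edge leaving the tree is C–E (15); add E.
MST edges: A–F, A–B, D–F, F–G, B–C, C–E; total weight 1+1+5+10+13+15 = 45.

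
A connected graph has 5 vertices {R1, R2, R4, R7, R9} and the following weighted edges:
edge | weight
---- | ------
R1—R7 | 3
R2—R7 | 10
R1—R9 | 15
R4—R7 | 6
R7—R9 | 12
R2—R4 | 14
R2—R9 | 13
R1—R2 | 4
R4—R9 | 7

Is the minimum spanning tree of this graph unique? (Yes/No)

Kruskal's algorithm — process edges by increasing weight (ties by edge label):
R1—R7 (3): add. Components now {R9} {R1,R7} {R2} {R4}
R1—R2 (4): add. Components now {R9} {R1,R2,R7} {R4}
R4—R7 (6): add. Components now {R9} {R1,R2,R4,R7}
R4—R9 (7): add. Components now {R1,R2,R4,R7,R9}
Every non-tree edge has weight strictly greater than the heaviest edge on the tree path between its endpoints, so the MST is unique.

Yes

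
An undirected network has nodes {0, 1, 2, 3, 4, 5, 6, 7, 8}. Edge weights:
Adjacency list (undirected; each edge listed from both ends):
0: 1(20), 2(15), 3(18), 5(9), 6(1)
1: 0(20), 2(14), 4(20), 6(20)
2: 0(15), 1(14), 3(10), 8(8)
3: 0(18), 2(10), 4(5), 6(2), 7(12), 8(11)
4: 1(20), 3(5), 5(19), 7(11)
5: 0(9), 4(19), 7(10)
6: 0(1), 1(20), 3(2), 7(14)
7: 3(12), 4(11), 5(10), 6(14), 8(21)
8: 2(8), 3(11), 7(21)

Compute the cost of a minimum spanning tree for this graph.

59

Prim's algorithm from 1:
Step 1: cheapest edge leaving the tree is 1-2 (14); add 2.
Step 2: cheapest edge leaving the tree is 2-8 (8); add 8.
Step 3: cheapest edge leaving the tree is 2-3 (10); add 3.
Step 4: cheapest edge leaving the tree is 3-6 (2); add 6.
Step 5: cheapest edge leaving the tree is 0-6 (1); add 0.
Step 6: cheapest edge leaving the tree is 3-4 (5); add 4.
Step 7: cheapest edge leaving the tree is 0-5 (9); add 5.
Step 8: cheapest edge leaving the tree is 5-7 (10); add 7.
MST edges: 1-2, 2-8, 2-3, 3-6, 0-6, 3-4, 0-5, 5-7; total weight 14+8+10+2+1+5+9+10 = 59.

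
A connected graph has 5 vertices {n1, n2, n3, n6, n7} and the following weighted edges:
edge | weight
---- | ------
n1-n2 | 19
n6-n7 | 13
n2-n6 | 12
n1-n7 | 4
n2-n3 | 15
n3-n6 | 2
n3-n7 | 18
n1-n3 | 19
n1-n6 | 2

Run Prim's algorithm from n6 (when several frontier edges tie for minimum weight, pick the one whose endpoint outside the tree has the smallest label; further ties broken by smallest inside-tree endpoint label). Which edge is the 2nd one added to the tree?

n3-n6

Prim, starting at n6.
Step 1: cheapest edge leaving the tree is n1-n6 (2); add n1.
Step 2: cheapest edge leaving the tree is n3-n6 (2); add n3.
Step 3: cheapest edge leaving the tree is n1-n7 (4); add n7.
Step 4: cheapest edge leaving the tree is n2-n6 (12); add n2.
The 2nd edge added is n3-n6.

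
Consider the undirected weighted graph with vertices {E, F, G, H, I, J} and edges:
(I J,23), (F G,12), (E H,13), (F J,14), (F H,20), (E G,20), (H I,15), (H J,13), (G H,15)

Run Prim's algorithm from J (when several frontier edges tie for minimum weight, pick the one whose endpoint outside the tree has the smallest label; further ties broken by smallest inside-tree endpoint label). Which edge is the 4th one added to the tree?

Prim's algorithm from J:
Step 1: cheapest edge leaving the tree is H J (13); add H.
Step 2: cheapest edge leaving the tree is E H (13); add E.
Step 3: cheapest edge leaving the tree is F J (14); add F.
Step 4: cheapest edge leaving the tree is F G (12); add G.
Step 5: cheapest edge leaving the tree is H I (15); add I.
The 4th edge added is F G.

F-G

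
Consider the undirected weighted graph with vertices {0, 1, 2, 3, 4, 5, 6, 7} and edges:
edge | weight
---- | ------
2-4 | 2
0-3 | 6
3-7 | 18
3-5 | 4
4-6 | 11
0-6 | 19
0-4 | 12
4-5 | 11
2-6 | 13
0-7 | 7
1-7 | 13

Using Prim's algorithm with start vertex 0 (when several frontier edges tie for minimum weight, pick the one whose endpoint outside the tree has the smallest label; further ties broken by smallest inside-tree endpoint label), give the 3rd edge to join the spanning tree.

Prim, starting at 0.
Step 1: frontier [0-3 6, 0-7 7, 0-4 12, 0-6 19] → take 0-3 (6); add 3.
Step 2: frontier [0-7 7, 0-4 12, 0-6 19, 3-5 4, 3-7 18] → take 3-5 (4); add 5.
Step 3: frontier [0-7 7, 0-4 12, 0-6 19, 3-7 18, 4-5 11] → take 0-7 (7); add 7.
Step 4: frontier [0-4 12, 0-6 19, 4-5 11, 1-7 13] → take 4-5 (11); add 4.
Step 5: frontier [0-6 19, 2-4 2, 4-6 11, 1-7 13] → take 2-4 (2); add 2.
Step 6: frontier [0-6 19, 2-6 13, 4-6 11, 1-7 13] → take 4-6 (11); add 6.
Step 7: frontier [1-7 13] → take 1-7 (13); add 1.
The 3rd edge added is 0-7.

0-7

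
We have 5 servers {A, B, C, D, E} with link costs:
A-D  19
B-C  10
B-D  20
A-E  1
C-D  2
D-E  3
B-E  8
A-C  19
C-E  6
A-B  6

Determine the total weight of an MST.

12

Prim's algorithm from C:
Step 1: frontier [C-D 2, C-E 6, B-C 10, A-C 19] → take C-D (2); add D.
Step 2: frontier [C-E 6, B-C 10, A-C 19, D-E 3, A-D 19, B-D 20] → take D-E (3); add E.
Step 3: frontier [B-C 10, A-C 19, A-D 19, B-D 20, A-E 1, B-E 8] → take A-E (1); add A.
Step 4: frontier [A-B 6, B-C 10, B-D 20, B-E 8] → take A-B (6); add B.
MST edges: C-D, D-E, A-E, A-B; total weight 2+3+1+6 = 12.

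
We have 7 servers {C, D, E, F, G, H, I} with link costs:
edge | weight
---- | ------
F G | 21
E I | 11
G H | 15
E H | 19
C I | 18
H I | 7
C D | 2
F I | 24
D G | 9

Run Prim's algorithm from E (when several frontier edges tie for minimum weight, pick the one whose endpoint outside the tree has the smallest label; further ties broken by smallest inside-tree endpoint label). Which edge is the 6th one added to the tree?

Prim, starting at E.
Step 1: cheapest edge leaving the tree is E I (11); add I.
Step 2: cheapest edge leaving the tree is H I (7); add H.
Step 3: cheapest edge leaving the tree is G H (15); add G.
Step 4: cheapest edge leaving the tree is D G (9); add D.
Step 5: cheapest edge leaving the tree is C D (2); add C.
Step 6: cheapest edge leaving the tree is F G (21); add F.
The 6th edge added is F G.

F-G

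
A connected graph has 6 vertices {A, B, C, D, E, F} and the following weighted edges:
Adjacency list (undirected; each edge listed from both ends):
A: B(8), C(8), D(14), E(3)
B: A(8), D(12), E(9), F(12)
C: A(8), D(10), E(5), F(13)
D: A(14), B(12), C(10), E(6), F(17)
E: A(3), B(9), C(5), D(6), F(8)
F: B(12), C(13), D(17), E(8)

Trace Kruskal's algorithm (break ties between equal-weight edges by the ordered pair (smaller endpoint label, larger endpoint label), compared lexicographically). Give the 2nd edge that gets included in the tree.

C-E

Kruskal: consider edges lightest-first.
A–E (3): add. Components now {A,E} {B} {C} {D} {F}
C–E (5): add. Components now {A,C,E} {B} {D} {F}
D–E (6): add. Components now {A,C,D,E} {B} {F}
A–B (8): add. Components now {A,B,C,D,E} {F}
A–C (8): skip — A and C already connected.
E–F (8): add. Components now {A,B,C,D,E,F}
The 2nd edge added is C–E.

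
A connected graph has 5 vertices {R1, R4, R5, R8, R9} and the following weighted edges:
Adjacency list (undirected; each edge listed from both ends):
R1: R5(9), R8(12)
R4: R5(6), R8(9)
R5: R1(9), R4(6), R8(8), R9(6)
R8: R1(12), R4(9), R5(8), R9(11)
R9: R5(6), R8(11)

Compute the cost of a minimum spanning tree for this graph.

29

Kruskal's algorithm — process edges by increasing weight (ties by edge label):
R4-R5 (6): add — endpoints in different components.
R5-R9 (6): add — endpoints in different components.
R5-R8 (8): add — endpoints in different components.
R1-R5 (9): add — endpoints in different components.
MST edges: R4-R5, R5-R9, R5-R8, R1-R5; total weight 6+6+8+9 = 29.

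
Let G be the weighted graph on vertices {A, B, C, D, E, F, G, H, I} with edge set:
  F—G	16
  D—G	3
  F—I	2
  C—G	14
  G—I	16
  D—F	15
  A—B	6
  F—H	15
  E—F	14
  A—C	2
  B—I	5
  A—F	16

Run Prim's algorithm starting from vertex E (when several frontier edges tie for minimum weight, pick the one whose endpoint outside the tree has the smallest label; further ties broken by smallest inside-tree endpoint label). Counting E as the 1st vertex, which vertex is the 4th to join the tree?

B

Prim, starting at E.
Step 1: cheapest edge leaving the tree is E—F (14); add F.
Step 2: cheapest edge leaving the tree is F—I (2); add I.
Step 3: cheapest edge leaving the tree is B—I (5); add B.
Step 4: cheapest edge leaving the tree is A—B (6); add A.
Step 5: cheapest edge leaving the tree is A—C (2); add C.
Step 6: cheapest edge leaving the tree is C—G (14); add G.
Step 7: cheapest edge leaving the tree is D—G (3); add D.
Step 8: cheapest edge leaving the tree is F—H (15); add H.
Vertex order: E, F, I, B, A, C, G, D, H. The 4th vertex is B.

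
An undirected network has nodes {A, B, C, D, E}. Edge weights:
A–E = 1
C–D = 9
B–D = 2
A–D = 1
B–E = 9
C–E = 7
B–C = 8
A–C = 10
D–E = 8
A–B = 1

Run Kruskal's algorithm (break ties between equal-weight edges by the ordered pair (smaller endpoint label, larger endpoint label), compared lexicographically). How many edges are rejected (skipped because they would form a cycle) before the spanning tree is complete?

Sort edges by weight, then run Kruskal:
A–B (1): add. Components now {A,B} {C} {D} {E}
A–D (1): add. Components now {A,B,D} {C} {E}
A–E (1): add. Components now {A,B,D,E} {C}
B–D (2): skip — B and D already connected.
C–E (7): add. Components now {A,B,C,D,E}
Edges rejected before the tree was complete: 1.

1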